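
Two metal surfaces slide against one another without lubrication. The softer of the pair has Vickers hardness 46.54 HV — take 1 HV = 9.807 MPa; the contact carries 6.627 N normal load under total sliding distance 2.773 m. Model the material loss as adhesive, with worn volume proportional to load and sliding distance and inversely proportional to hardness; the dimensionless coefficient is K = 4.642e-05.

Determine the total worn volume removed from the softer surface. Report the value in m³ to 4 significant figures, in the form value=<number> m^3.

value=1.869e-12 m^3

The computation runs at full precision. Quoted intermediates are rounded — rounded just once: 4 significant figures.
Convert: Hardness H = 46.54 HV × 9.807 MPa/HV = 456.4 MPa = 4.564e+08 Pa.
Restated in SI base units: W = 6.627 N, H = 4.564e+08 Pa, K = 4.642e-05.
The Archard volume V = K·W·L/H = 4.642e-05 · 6.627 · 2.773 / 4.564e+08 = 1.869e-12 m³.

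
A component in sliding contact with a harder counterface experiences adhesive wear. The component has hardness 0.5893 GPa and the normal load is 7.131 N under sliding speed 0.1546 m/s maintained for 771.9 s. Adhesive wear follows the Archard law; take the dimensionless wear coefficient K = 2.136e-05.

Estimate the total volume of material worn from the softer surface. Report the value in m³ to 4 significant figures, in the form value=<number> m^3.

Quoted intermediates are rounded; all arithmetic keeps full float precision, and rounded once at the end: 4 significant digits.
Convert: Distance L = v·t = 0.1546 m/s × 771.9 s = 119.3 m.
Convert: Hardness H = 0.5893 GPa = 5.893e+08 Pa.
Restated in SI base units: W = 7.131 N, H = 5.893e+08 Pa, K = 2.136e-05.
The Archard volume V = K·W·L/H = 2.136e-05 · 7.131 · 119.3 / 5.893e+08 = 3.085e-11 m³.

value=3.085e-11 m^3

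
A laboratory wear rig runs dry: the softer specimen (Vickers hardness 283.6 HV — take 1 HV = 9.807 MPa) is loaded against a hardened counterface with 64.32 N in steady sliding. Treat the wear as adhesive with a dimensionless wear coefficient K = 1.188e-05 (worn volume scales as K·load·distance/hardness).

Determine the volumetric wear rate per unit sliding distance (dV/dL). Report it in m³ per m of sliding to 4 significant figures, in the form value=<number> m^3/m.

value=2.747e-13 m^3/m

All working math keeps full float precision, and displayed values are rounded; a single final rounding to four significant digits.
Hardness H = 283.6 HV × 9.807 MPa/HV = 2781 MPa = 2.781e+09 Pa.
In SI base units: W = 64.32 N, H = 2.781e+09 Pa, K = 1.188e-05.
The wear rate dV/dL = K·W/H, per unit distance: 1.188e-05 · 64.32 / 2.781e+09 = 2.747e-13 m³/m.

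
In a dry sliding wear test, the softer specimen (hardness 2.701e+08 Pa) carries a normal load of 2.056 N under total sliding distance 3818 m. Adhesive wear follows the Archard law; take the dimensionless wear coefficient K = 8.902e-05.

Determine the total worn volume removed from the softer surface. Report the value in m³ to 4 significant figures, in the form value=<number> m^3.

value=2.587e-09 m^3

All arithmetic runs at full float precision; the intermediates are displayed rounded — rounded once at the end, at 4 significant figures.
Expressed in SI base units: W = 2.056 N, H = 2.701e+08 Pa, K = 8.902e-05.
Archard volume V = K·W·L/H = 8.902e-05 · 2.056 · 3818 / 2.701e+08 = 2.587e-09 m³.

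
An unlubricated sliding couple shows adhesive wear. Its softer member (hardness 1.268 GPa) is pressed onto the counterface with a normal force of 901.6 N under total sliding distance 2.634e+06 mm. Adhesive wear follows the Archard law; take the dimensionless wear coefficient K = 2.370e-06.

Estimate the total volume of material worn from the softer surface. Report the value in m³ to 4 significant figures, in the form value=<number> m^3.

The intermediates appear rounded, and every step maintains exact precision; rounded just once: 4 significant digits.
Convert: The distance L = 2.634e+06 mm = 2634 m.
Convert: Hardness H = 1.268 GPa = 1.268e+09 Pa.
Expressed in SI base units: W = 901.6 N, H = 1.268e+09 Pa, K = 2.370e-06.
Worn volume V = K·W·L/H = 2.370e-06 · 901.6 · 2634 / 1.268e+09 = 4.439e-09 m³.

value=4.439e-09 m^3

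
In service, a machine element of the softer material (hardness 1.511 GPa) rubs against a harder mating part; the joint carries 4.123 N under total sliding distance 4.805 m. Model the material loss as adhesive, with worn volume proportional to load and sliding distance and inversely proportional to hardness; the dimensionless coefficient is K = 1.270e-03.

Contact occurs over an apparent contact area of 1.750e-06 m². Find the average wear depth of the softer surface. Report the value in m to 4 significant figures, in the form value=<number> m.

value=9.515e-06 m

Intermediates are shown rounded; the algebra holds full float precision — a lone final rounding, at four significant digits.
Hardness H = 1.511 GPa = 1.511e+09 Pa.
Restated in SI base units: W = 4.123 N, H = 1.511e+09 Pa, K = 1.270e-03.
Volume removed: V = K·W·L/H = 1.270e-03 · 4.123 · 4.805 / 1.511e+09 = 1.665e-11 m³.
Wear depth h = V/A = 1.665e-11 / 1.750e-06 = 9.515e-06 m.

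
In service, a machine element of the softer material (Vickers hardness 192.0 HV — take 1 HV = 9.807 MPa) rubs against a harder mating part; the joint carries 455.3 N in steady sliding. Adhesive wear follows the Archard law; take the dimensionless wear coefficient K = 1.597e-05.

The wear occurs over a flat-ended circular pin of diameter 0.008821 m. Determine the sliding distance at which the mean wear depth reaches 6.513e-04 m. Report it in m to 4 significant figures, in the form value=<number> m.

value=1.031e+04 m

All working math carries full precision, and the intermediates are printed rounded — one last rounding, at four significant figures.
Hardness H = 192.0 HV × 9.807 MPa/HV = 1883 MPa = 1.883e+09 Pa.
Contact area A = π·d²/4 = π·(0.008821 m)²/4 = 6.111e-05 m².
Restated in SI base units: W = 455.3 N, H = 1.883e+09 Pa, K = 1.597e-05.
Wearable volume V_lim = h_lim·A = 6.513e-04 · 6.111e-05 = 3.980e-08 m³.
Sliding life L = V_lim·H/(K·W) = 3.980e-08 · 1.883e+09 / (1.597e-05 · 455.3) = 1.031e+04 m.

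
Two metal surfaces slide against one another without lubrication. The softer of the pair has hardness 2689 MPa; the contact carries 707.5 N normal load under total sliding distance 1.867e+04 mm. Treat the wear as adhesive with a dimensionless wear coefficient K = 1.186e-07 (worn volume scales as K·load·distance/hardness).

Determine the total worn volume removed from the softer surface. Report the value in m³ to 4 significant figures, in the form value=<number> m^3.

value=5.826e-13 m^3

Each operation keeps exact precision — shown intermediates are rounded — a single final rounding to four significant digits.
Convert: Path length L = 1.867e+04 mm = 18.67 m.
Convert: Hardness H = 2689 MPa = 2.689e+09 Pa.
As SI base values: W = 707.5 N, H = 2.689e+09 Pa, K = 1.186e-07.
Archard volume V = K·W·L/H = 1.186e-07 · 707.5 · 18.67 / 2.689e+09 = 5.826e-13 m³.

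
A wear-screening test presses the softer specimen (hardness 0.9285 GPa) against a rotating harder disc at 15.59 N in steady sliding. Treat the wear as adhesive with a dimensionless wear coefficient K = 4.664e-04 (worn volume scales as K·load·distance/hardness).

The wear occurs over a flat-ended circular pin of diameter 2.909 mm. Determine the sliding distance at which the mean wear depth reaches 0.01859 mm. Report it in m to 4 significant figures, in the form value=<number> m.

The intermediates appear rounded, and all arithmetic carries full float precision, and a lone final rounding, at 4 significant digits.
Hardness H = 0.9285 GPa = 9.285e+08 Pa.
Pin diameter d = 2.909 mm = 0.002909 m. Contact area A = π·d²/4 = π·(0.002909 m)²/4 = 6.646e-06 m².
Depth limit h_lim = 0.01859 mm = 1.859e-05 m.
In SI base units: W = 15.59 N, H = 9.285e+08 Pa, K = 4.664e-04.
Volume at the limit: V_lim = h_lim·A = 1.859e-05 · 6.646e-06 = 1.236e-10 m³.
Sliding life L = V_lim·H/(K·W) = 1.236e-10 · 9.285e+08 / (4.664e-04 · 15.59) = 15.78 m.

value=15.78 m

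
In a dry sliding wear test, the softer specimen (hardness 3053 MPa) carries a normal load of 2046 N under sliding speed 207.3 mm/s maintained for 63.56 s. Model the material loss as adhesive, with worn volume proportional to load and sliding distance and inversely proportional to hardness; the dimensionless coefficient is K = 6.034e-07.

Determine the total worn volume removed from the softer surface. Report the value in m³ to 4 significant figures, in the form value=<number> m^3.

The algebra holds exact precision, and intermediates are printed rounded. Rounded once at the end to four significant digits.
Convert: Sliding speed v = 207.3 mm/s = 0.2073 m/s. Path length L = v·t = 0.2073 m/s × 63.56 s = 13.18 m.
Convert: Hardness H = 3053 MPa = 3.053e+09 Pa.
As SI base values: W = 2046 N, H = 3.053e+09 Pa, K = 6.034e-07.
Volume removed: V = K·W·L/H = 6.034e-07 · 2046 · 13.18 / 3.053e+09 = 5.328e-12 m³.

value=5.328e-12 m^3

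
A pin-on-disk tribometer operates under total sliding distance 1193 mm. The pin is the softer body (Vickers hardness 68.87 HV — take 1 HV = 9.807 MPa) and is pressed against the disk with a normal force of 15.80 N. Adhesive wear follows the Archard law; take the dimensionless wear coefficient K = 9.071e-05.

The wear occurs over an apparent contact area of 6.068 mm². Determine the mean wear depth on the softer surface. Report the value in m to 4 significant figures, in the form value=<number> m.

value=4.172e-07 m

Every step holds full float precision, and shown intermediates are rounded — rounded once at the end: 4 significant figures.
Distance L = 1193 mm = 1.193 m.
Hardness H = 68.87 HV × 9.807 MPa/HV = 675.4 MPa = 6.754e+08 Pa.
Contact area A = 6.068 mm² = 6.068e-06 m².
Working in SI base units: W = 15.80 N, H = 6.754e+08 Pa, K = 9.071e-05.
Worn volume V = K·W·L/H = 9.071e-05 · 15.80 · 1.193 / 6.754e+08 = 2.532e-12 m³.
Wear depth h = V/A = 2.532e-12 / 6.068e-06 = 4.172e-07 m.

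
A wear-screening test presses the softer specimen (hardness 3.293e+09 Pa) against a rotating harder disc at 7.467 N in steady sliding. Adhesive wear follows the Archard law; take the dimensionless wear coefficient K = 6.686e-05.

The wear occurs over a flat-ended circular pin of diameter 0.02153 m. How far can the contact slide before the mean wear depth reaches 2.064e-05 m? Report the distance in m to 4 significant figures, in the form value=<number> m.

value=4.956e+04 m

Intermediates appear rounded — all working math maintains exact precision; one final rounding: four significant digits.
Contact area A = π·d²/4 = π·(0.02153 m)²/4 = 3.641e-04 m².
Collected in SI base units: W = 7.467 N, H = 3.293e+09 Pa, K = 6.686e-05.
Volume at the limit: V_lim = h_lim·A = 2.064e-05 · 3.641e-04 = 7.514e-09 m³.
Sliding life L = V_lim·H/(K·W) = 7.514e-09 · 3.293e+09 / (6.686e-05 · 7.467) = 4.956e+04 m.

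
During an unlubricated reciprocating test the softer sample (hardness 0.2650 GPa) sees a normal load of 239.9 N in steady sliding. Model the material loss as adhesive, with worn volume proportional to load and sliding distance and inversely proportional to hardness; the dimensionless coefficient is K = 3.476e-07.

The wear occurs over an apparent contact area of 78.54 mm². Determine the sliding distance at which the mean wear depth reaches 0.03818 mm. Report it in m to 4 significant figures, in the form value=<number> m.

Quoted intermediates are rounded — every step carries full precision; rounded once at the end: four significant figures.
Hardness H = 0.2650 GPa = 2.650e+08 Pa.
Contact area A = 78.54 mm² = 7.854e-05 m².
Depth limit h_lim = 0.03818 mm = 3.818e-05 m.
SI base units throughout: W = 239.9 N, H = 2.650e+08 Pa, K = 3.476e-07.
Permissible volume V_lim = h_lim·A = 3.818e-05 · 7.854e-05 = 2.999e-09 m³.
So the life L = V_lim·H/(K·W) = 2.999e-09 · 2.650e+08 / (3.476e-07 · 239.9) = 9529 m.

value=9529 m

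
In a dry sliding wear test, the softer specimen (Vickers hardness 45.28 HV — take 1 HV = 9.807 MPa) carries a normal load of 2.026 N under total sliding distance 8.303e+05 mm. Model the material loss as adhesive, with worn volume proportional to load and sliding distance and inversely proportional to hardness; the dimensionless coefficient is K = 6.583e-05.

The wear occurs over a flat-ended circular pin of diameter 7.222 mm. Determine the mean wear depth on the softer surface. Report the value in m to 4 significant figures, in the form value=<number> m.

Every step runs at full precision. The intermediates are shown rounded — one final rounding, at four significant digits.
Distance covered L = 8.303e+05 mm = 830.3 m.
Hardness H = 45.28 HV × 9.807 MPa/HV = 444.1 MPa = 4.441e+08 Pa.
Pin diameter d = 7.222 mm = 0.007222 m. Contact area A = π·d²/4 = π·(0.007222 m)²/4 = 4.096e-05 m².
Collected in SI base units: W = 2.026 N, H = 4.441e+08 Pa, K = 6.583e-05.
Archard relation: V = K·W·L/H = 6.583e-05 · 2.026 · 830.3 / 4.441e+08 = 2.494e-10 m³.
Average depth h = V/A = 2.494e-10 / 4.096e-05 = 6.088e-06 m.

value=6.088e-06 m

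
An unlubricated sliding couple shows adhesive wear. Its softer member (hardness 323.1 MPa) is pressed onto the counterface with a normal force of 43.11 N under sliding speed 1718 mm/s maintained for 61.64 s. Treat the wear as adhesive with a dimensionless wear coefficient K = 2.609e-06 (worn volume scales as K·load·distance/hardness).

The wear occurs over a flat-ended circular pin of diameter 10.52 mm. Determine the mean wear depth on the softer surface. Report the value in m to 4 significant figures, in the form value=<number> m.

Intermediate values appear rounded, and the computation holds full float precision, and rounded just once: 4 significant figures.
Sliding speed v = 1718 mm/s = 1.718 m/s. Distance covered L = v·t = 1.718 m/s × 61.64 s = 105.9 m.
Hardness H = 323.1 MPa = 3.231e+08 Pa.
Pin diameter d = 10.52 mm = 0.01052 m. Contact area A = π·d²/4 = π·(0.01052 m)²/4 = 8.692e-05 m².
Collected in SI base units: W = 43.11 N, H = 3.231e+08 Pa, K = 2.609e-06.
Archard relation: V = K·W·L/H = 2.609e-06 · 43.11 · 105.9 / 3.231e+08 = 3.686e-11 m³.
Mean depth h = V/A = 3.686e-11 / 8.692e-05 = 4.241e-07 m.

value=4.241e-07 m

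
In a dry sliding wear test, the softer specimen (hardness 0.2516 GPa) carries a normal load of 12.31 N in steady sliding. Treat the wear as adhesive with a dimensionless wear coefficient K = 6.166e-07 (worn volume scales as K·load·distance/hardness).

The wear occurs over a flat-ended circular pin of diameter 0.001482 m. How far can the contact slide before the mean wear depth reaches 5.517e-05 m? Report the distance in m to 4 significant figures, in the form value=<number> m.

The algebra holds full float precision, and intermediates are displayed rounded — rounded once at the end: 4 significant digits.
Hardness H = 0.2516 GPa = 2.516e+08 Pa.
Contact area A = π·d²/4 = π·(0.001482 m)²/4 = 1.725e-06 m².
Working in SI base units: W = 12.31 N, H = 2.516e+08 Pa, K = 6.166e-07.
Volume at the limit: V_lim = h_lim·A = 5.517e-05 · 1.725e-06 = 9.517e-11 m³.
Thus life L = V_lim·H/(K·W) = 9.517e-11 · 2.516e+08 / (6.166e-07 · 12.31) = 3155 m.

value=3155 m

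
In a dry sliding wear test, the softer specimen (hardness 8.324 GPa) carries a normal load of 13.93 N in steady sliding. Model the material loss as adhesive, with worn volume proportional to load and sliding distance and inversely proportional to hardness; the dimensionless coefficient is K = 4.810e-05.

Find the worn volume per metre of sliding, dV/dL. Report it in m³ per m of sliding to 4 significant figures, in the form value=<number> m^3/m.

value=8.049e-14 m^3/m

The computation holds exact precision; the intermediates are shown rounded — rounded once at the end to four significant digits.
Convert: Hardness H = 8.324 GPa = 8.324e+09 Pa.
In SI base units, W = 13.93 N, H = 8.324e+09 Pa, K = 4.810e-05.
Rate of wear dV/dL = K·W/H, per unit distance: 4.810e-05 · 13.93 / 8.324e+09 = 8.049e-14 m³/m.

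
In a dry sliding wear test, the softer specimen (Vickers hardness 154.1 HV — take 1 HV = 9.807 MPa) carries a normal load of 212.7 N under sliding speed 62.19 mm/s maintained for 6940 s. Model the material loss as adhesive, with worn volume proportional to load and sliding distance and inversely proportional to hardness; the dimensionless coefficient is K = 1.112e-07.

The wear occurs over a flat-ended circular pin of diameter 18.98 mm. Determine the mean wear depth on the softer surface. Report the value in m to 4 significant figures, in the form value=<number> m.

value=2.387e-08 m

Intermediates are shown rounded, and each operation maintains full precision; rounded just once, at 4 significant digits.
Sliding speed v = 62.19 mm/s = 0.06219 m/s. Total distance L = v·t = 0.06219 m/s × 6940 s = 431.6 m.
Hardness H = 154.1 HV × 9.807 MPa/HV = 1511 MPa = 1.511e+09 Pa.
Pin diameter d = 18.98 mm = 0.01898 m. Contact area A = π·d²/4 = π·(0.01898 m)²/4 = 2.829e-04 m².
Working in SI base units: W = 212.7 N, H = 1.511e+09 Pa, K = 1.112e-07.
By Archard's law, V = K·W·L/H = 1.112e-07 · 212.7 · 431.6 / 1.511e+09 = 6.755e-12 m³.
Average depth h = V/A = 6.755e-12 / 2.829e-04 = 2.387e-08 m.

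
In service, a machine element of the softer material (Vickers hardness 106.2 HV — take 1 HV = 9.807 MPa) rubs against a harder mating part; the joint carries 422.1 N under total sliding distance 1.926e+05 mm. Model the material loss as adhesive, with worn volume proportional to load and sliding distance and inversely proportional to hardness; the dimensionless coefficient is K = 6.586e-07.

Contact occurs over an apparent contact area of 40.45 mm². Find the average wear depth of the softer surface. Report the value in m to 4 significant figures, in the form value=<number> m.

value=1.271e-06 m

The intermediates are shown rounded. The computation maintains full float precision. Rounded just once, at four significant digits.
Distance L = 1.926e+05 mm = 192.6 m.
Hardness H = 106.2 HV × 9.807 MPa/HV = 1042 MPa = 1.042e+09 Pa.
Contact area A = 40.45 mm² = 4.045e-05 m².
Restated in SI base units: W = 422.1 N, H = 1.042e+09 Pa, K = 6.586e-07.
Apply Archard: V = K·W·L/H = 6.586e-07 · 422.1 · 192.6 / 1.042e+09 = 5.141e-11 m³.
Mean wear depth h = V/A = 5.141e-11 / 4.045e-05 = 1.271e-06 m.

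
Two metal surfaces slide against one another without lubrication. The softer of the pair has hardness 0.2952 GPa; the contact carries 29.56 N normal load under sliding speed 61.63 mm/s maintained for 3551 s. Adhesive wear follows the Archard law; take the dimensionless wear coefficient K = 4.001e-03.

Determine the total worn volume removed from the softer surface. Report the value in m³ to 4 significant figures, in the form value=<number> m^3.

value=8.768e-08 m^3

Intermediates are shown rounded; every step holds exact precision, and rounded once at the end: four significant figures.
Convert: Sliding speed v = 61.63 mm/s = 0.06163 m/s. The distance L = v·t = 0.06163 m/s × 3551 s = 218.8 m.
Convert: Hardness H = 0.2952 GPa = 2.952e+08 Pa.
In SI base units: W = 29.56 N, H = 2.952e+08 Pa, K = 4.001e-03.
Volume removed: V = K·W·L/H = 4.001e-03 · 29.56 · 218.8 / 2.952e+08 = 8.768e-08 m³.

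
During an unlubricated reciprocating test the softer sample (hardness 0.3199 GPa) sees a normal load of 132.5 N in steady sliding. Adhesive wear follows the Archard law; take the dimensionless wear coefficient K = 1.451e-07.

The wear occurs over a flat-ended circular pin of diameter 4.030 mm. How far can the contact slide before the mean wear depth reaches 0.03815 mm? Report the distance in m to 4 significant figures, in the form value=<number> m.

value=8097 m

The algebra carries exact precision. Intermediates appear rounded. Rounded once at the end, at four significant figures.
Convert: Hardness H = 0.3199 GPa = 3.199e+08 Pa.
Convert: Pin diameter d = 4.030 mm = 0.004030 m. Contact area A = π·d²/4 = π·(0.004030 m)²/4 = 1.276e-05 m².
Convert: Depth limit h_lim = 0.03815 mm = 3.815e-05 m.
Collected in SI base units: W = 132.5 N, H = 3.199e+08 Pa, K = 1.451e-07.
Volume at the limit: V_lim = h_lim·A = 3.815e-05 · 1.276e-05 = 4.866e-10 m³.
Thus life L = V_lim·H/(K·W) = 4.866e-10 · 3.199e+08 / (1.451e-07 · 132.5) = 8097 m.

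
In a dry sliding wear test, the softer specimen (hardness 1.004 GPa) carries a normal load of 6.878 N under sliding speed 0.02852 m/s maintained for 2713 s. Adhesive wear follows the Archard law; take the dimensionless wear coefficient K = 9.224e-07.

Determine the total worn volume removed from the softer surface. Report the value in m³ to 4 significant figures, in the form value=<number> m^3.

value=4.889e-13 m^3

The computation runs at full float precision. Printed values are rounded. Rounded once at the end, at four significant digits.
Convert: Path length L = v·t = 0.02852 m/s × 2713 s = 77.37 m.
Convert: Hardness H = 1.004 GPa = 1.004e+09 Pa.
Restated in SI base units: W = 6.878 N, H = 1.004e+09 Pa, K = 9.224e-07.
Archard relation: V = K·W·L/H = 9.224e-07 · 6.878 · 77.37 / 1.004e+09 = 4.889e-13 m³.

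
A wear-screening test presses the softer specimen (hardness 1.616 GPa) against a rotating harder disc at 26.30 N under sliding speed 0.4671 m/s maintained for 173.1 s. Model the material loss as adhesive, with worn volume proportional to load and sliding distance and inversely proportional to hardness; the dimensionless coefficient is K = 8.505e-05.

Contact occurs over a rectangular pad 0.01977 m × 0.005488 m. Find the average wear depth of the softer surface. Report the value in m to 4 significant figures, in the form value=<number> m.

value=1.032e-06 m

Each operation carries exact precision; intermediate values appear rounded — rounded just once: four significant digits.
The distance L = v·t = 0.4671 m/s × 173.1 s = 80.86 m.
Hardness H = 1.616 GPa = 1.616e+09 Pa.
Contact area A = 0.01977 m × 0.005488 m = 1.085e-04 m².
In SI base units: W = 26.30 N, H = 1.616e+09 Pa, K = 8.505e-05.
Archard relation: V = K·W·L/H = 8.505e-05 · 26.30 · 80.86 / 1.616e+09 = 1.119e-10 m³.
Mean wear depth h = V/A = 1.119e-10 / 1.085e-04 = 1.032e-06 m.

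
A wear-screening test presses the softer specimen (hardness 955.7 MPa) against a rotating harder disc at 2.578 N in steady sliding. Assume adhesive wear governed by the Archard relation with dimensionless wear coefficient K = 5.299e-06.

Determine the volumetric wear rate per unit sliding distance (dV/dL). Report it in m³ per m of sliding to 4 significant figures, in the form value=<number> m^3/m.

Intermediate values are shown rounded. The algebra carries full float precision, and one last rounding to 4 significant digits.
Hardness H = 955.7 MPa = 9.557e+08 Pa.
Working in SI base units: W = 2.578 N, H = 9.557e+08 Pa, K = 5.299e-06.
Wear rate dV/dL = K·W/H (independent of L): 5.299e-06 · 2.578 / 9.557e+08 = 1.429e-14 m³/m.

value=1.429e-14 m^3/m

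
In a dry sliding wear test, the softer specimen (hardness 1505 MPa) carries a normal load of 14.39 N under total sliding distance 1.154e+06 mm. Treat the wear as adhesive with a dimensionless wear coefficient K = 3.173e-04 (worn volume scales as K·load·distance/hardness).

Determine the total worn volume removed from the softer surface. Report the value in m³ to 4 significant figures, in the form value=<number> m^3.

value=3.501e-09 m^3

Intermediates are displayed rounded, and every step maintains full float precision; rounded just once to 4 significant digits.
Convert: Sliding distance L = 1.154e+06 mm = 1154 m.
Convert: Hardness H = 1505 MPa = 1.505e+09 Pa.
As SI base values: W = 14.39 N, H = 1.505e+09 Pa, K = 3.173e-04.
Archard volume V = K·W·L/H = 3.173e-04 · 14.39 · 1154 / 1.505e+09 = 3.501e-09 m³.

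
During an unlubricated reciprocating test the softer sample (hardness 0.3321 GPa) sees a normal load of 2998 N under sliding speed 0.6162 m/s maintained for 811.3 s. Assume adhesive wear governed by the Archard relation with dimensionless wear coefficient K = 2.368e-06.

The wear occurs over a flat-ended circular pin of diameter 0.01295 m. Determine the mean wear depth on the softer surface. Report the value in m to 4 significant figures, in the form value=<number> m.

value=8.114e-05 m

The algebra runs at full precision; the intermediates are displayed rounded. Rounded once at the end: 4 significant figures.
Convert: Path length L = v·t = 0.6162 m/s × 811.3 s = 499.9 m.
Convert: Hardness H = 0.3321 GPa = 3.321e+08 Pa.
Convert: Contact area A = π·d²/4 = π·(0.01295 m)²/4 = 1.317e-04 m².
Expressed in SI base units: W = 2998 N, H = 3.321e+08 Pa, K = 2.368e-06.
Archard relation: V = K·W·L/H = 2.368e-06 · 2998 · 499.9 / 3.321e+08 = 1.069e-08 m³.
Depth of wear h = V/A = 1.069e-08 / 1.317e-04 = 8.114e-05 m.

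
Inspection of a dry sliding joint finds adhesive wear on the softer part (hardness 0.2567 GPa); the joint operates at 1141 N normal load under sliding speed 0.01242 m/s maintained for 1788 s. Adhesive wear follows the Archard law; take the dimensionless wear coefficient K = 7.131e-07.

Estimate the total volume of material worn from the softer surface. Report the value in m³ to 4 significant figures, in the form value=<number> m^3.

value=7.039e-11 m^3

Quoted intermediates are rounded — the computation maintains exact precision; one last rounding, at four significant digits.
Distance L = v·t = 0.01242 m/s × 1788 s = 22.21 m.
Hardness H = 0.2567 GPa = 2.567e+08 Pa.
In SI base units, W = 1141 N, H = 2.567e+08 Pa, K = 7.131e-07.
Archard volume V = K·W·L/H = 7.131e-07 · 1141 · 22.21 / 2.567e+08 = 7.039e-11 m³.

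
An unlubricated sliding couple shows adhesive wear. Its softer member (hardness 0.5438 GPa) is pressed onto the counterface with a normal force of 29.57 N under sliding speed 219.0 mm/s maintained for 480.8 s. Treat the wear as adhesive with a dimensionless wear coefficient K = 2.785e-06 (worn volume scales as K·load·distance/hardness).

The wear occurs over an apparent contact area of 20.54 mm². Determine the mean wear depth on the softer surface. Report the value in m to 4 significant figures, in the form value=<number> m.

Every step carries full float precision, and intermediate values are printed rounded, and rounded once at the end to four significant digits.
Sliding speed v = 219.0 mm/s = 0.2190 m/s. Distance covered L = v·t = 0.2190 m/s × 480.8 s = 105.3 m.
Hardness H = 0.5438 GPa = 5.438e+08 Pa.
Contact area A = 20.54 mm² = 2.054e-05 m².
Collected in SI base units: W = 29.57 N, H = 5.438e+08 Pa, K = 2.785e-06.
Wear volume V = K·W·L/H = 2.785e-06 · 29.57 · 105.3 / 5.438e+08 = 1.595e-11 m³.
Average depth h = V/A = 1.595e-11 / 2.054e-05 = 7.763e-07 m.

value=7.763e-07 m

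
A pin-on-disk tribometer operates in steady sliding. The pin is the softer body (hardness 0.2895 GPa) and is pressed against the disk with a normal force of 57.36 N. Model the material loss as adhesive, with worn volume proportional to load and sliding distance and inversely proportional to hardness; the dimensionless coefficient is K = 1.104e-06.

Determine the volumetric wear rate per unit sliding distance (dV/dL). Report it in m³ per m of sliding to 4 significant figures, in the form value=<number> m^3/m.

value=2.187e-13 m^3/m

All arithmetic keeps exact precision. Intermediate values are displayed rounded, and rounded once at the end to four significant figures.
Hardness H = 0.2895 GPa = 2.895e+08 Pa.
Restated in SI base units: W = 57.36 N, H = 2.895e+08 Pa, K = 1.104e-06.
Rate of wear dV/dL = K·W/H (independent of L): 1.104e-06 · 57.36 / 2.895e+08 = 2.187e-13 m³/m.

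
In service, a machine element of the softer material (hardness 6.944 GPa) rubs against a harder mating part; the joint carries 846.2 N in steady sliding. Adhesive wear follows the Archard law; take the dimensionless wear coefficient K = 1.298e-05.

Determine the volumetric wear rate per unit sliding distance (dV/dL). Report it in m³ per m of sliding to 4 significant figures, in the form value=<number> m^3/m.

Intermediates are displayed rounded. Each operation holds full precision, and rounded once at the end: 4 significant figures.
Hardness H = 6.944 GPa = 6.944e+09 Pa.
Working in SI base units: W = 846.2 N, H = 6.944e+09 Pa, K = 1.298e-05.
Rate of wear dV/dL = K·W/H (independent of L): 1.298e-05 · 846.2 / 6.944e+09 = 1.582e-12 m³/m.

value=1.582e-12 m^3/m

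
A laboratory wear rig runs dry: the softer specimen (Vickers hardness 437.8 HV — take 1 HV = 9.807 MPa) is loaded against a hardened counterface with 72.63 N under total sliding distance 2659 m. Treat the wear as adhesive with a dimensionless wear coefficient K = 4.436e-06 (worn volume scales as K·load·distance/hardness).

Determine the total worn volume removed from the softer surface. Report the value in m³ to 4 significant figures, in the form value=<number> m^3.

Intermediate values are printed rounded, and every step maintains exact precision; one last rounding: 4 significant digits.
Hardness H = 437.8 HV × 9.807 MPa/HV = 4294 MPa = 4.294e+09 Pa.
Expressed in SI base units: W = 72.63 N, H = 4.294e+09 Pa, K = 4.436e-06.
Worn volume V = K·W·L/H = 4.436e-06 · 72.63 · 2659 / 4.294e+09 = 1.995e-10 m³.

value=1.995e-10 m^3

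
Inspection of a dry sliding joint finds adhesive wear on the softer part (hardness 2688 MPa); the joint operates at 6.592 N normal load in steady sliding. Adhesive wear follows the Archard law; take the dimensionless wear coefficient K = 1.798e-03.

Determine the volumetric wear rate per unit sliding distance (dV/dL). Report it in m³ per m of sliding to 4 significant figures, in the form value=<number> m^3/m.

All working math maintains full precision; intermediate values are shown rounded. Rounded just once: 4 significant figures.
Convert: Hardness H = 2688 MPa = 2.688e+09 Pa.
In SI base units: W = 6.592 N, H = 2.688e+09 Pa, K = 1.798e-03.
Sliding wear rate dV/dL = K·W/H: 1.798e-03 · 6.592 / 2.688e+09 = 4.409e-12 m³/m.

value=4.409e-12 m^3/m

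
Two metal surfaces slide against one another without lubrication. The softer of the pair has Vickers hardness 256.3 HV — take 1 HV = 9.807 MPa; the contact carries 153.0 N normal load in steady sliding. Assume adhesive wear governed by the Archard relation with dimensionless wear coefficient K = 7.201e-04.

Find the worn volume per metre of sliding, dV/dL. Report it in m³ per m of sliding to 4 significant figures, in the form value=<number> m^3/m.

All arithmetic runs at exact precision — intermediates are shown rounded. Rounded once at the end to 4 significant figures.
Hardness H = 256.3 HV × 9.807 MPa/HV = 2514 MPa = 2.514e+09 Pa.
In SI base units: W = 153.0 N, H = 2.514e+09 Pa, K = 7.201e-04.
The wear rate dV/dL = K·W/H (independent of L): 7.201e-04 · 153.0 / 2.514e+09 = 4.383e-11 m³/m.

value=4.383e-11 m^3/m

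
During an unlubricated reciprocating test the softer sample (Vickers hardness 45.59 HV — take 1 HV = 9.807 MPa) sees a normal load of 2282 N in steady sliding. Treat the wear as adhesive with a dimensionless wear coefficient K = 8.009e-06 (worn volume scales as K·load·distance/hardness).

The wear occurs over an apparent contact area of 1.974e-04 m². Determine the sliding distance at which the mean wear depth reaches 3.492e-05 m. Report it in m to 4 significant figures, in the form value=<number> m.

All arithmetic runs at exact precision — displayed values are rounded, and a lone final rounding to 4 significant figures.
Hardness H = 45.59 HV × 9.807 MPa/HV = 447.1 MPa = 4.471e+08 Pa.
In SI base units: W = 2282 N, H = 4.471e+08 Pa, K = 8.009e-06.
Limit volume V_lim = h_lim·A = 3.492e-05 · 1.974e-04 = 6.893e-09 m³.
Sliding life L = V_lim·H/(K·W) = 6.893e-09 · 4.471e+08 / (8.009e-06 · 2282) = 168.6 m.

value=168.6 m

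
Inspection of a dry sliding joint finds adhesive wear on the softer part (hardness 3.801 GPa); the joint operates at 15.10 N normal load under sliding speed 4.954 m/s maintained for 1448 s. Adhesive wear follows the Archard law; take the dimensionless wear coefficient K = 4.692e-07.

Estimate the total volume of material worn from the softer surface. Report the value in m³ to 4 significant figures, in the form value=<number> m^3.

Intermediates are displayed rounded — all arithmetic carries full precision; one final rounding to four significant figures.
The distance L = v·t = 4.954 m/s × 1448 s = 7173 m.
Hardness H = 3.801 GPa = 3.801e+09 Pa.
SI base units throughout: W = 15.10 N, H = 3.801e+09 Pa, K = 4.692e-07.
Apply Archard: V = K·W·L/H = 4.692e-07 · 15.10 · 7173 / 3.801e+09 = 1.337e-11 m³.

value=1.337e-11 m^3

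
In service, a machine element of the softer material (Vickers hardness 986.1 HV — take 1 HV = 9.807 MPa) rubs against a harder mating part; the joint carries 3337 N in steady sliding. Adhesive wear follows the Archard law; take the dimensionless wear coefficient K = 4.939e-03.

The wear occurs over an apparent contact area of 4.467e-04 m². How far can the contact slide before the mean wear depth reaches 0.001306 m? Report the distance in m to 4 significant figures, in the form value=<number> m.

value=342.3 m

Each operation runs at exact precision. The intermediates are displayed rounded — rounded once at the end to 4 significant digits.
Hardness H = 986.1 HV × 9.807 MPa/HV = 9671 MPa = 9.671e+09 Pa.
As SI base values: W = 3337 N, H = 9.671e+09 Pa, K = 4.939e-03.
At the depth limit, V_lim = h_lim·A = 0.001306 · 4.467e-04 = 5.834e-07 m³.
Life L = V_lim·H/(K·W) = 5.834e-07 · 9.671e+09 / (4.939e-03 · 3337) = 342.3 m.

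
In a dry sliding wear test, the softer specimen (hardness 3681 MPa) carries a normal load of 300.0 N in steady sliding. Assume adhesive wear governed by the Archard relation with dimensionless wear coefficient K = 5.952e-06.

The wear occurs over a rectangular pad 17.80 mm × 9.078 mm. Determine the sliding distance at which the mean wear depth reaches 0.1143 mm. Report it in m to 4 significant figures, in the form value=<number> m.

Intermediates are displayed rounded; the algebra runs at exact precision, and rounded just once to 4 significant digits.
Hardness H = 3681 MPa = 3.681e+09 Pa.
Pad sides 17.80 mm × 9.078 mm = 0.01780 m × 0.009078 m. Contact area A = 0.01780 m × 0.009078 m = 1.616e-04 m².
Depth limit h_lim = 0.1143 mm = 1.143e-04 m.
As SI base values: W = 300.0 N, H = 3.681e+09 Pa, K = 5.952e-06.
Limit volume V_lim = h_lim·A = 1.143e-04 · 1.616e-04 = 1.847e-08 m³.
Inverting, life L = V_lim·H/(K·W) = 1.847e-08 · 3.681e+09 / (5.952e-06 · 300.0) = 3.807e+04 m.

value=3.807e+04 m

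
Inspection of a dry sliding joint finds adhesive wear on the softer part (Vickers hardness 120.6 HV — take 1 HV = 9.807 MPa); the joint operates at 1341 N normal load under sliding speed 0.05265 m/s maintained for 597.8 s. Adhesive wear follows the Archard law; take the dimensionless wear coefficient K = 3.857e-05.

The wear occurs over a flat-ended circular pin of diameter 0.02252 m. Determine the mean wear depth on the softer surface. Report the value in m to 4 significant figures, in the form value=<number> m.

value=3.456e-06 m

The intermediates appear rounded; all arithmetic carries full precision; one last rounding to 4 significant digits.
Convert: Total distance L = v·t = 0.05265 m/s × 597.8 s = 31.47 m.
Convert: Hardness H = 120.6 HV × 9.807 MPa/HV = 1183 MPa = 1.183e+09 Pa.
Convert: Contact area A = π·d²/4 = π·(0.02252 m)²/4 = 3.983e-04 m².
Working in SI base units: W = 1341 N, H = 1.183e+09 Pa, K = 3.857e-05.
Apply Archard: V = K·W·L/H = 3.857e-05 · 1341 · 31.47 / 1.183e+09 = 1.376e-09 m³.
Average depth h = V/A = 1.376e-09 / 3.983e-04 = 3.456e-06 m.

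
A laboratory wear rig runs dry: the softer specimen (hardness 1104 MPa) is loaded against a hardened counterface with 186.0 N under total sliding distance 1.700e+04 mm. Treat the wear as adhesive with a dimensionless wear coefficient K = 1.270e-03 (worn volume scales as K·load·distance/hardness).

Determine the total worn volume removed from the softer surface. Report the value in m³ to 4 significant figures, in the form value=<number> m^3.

The intermediates appear rounded. The computation keeps exact precision; rounded once at the end: four significant digits.
The distance L = 1.700e+04 mm = 17.00 m.
Hardness H = 1104 MPa = 1.104e+09 Pa.
Expressed in SI base units: W = 186.0 N, H = 1.104e+09 Pa, K = 1.270e-03.
Archard relation: V = K·W·L/H = 1.270e-03 · 186.0 · 17.00 / 1.104e+09 = 3.637e-09 m³.

value=3.637e-09 m^3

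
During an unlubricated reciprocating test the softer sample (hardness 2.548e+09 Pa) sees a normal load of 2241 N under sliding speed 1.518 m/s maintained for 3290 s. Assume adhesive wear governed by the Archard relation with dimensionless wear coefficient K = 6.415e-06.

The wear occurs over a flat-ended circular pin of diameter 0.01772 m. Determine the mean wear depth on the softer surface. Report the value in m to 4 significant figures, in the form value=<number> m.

All arithmetic runs at exact precision, and printed values are rounded — a lone final rounding: four significant figures.
Convert: Path length L = v·t = 1.518 m/s × 3290 s = 4994 m.
Convert: Contact area A = π·d²/4 = π·(0.01772 m)²/4 = 2.466e-04 m².
Collected in SI base units: W = 2241 N, H = 2.548e+09 Pa, K = 6.415e-06.
Archard relation: V = K·W·L/H = 6.415e-06 · 2241 · 4994 / 2.548e+09 = 2.818e-08 m³.
Mean wear depth h = V/A = 2.818e-08 / 2.466e-04 = 1.143e-04 m.

value=1.143e-04 m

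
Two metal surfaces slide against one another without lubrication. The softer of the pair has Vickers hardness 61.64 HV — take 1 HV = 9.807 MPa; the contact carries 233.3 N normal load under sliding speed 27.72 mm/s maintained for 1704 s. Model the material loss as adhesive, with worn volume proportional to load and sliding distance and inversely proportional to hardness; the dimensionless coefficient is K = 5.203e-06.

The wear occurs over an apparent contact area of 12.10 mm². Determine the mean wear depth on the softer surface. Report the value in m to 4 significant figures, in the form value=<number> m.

value=7.839e-06 m

Each operation maintains full float precision; the intermediates are shown rounded — one final rounding to four significant digits.
Convert: Sliding speed v = 27.72 mm/s = 0.02772 m/s. Distance covered L = v·t = 0.02772 m/s × 1704 s = 47.23 m.
Convert: Hardness H = 61.64 HV × 9.807 MPa/HV = 604.5 MPa = 6.045e+08 Pa.
Convert: Contact area A = 12.10 mm² = 1.210e-05 m².
SI base units throughout: W = 233.3 N, H = 6.045e+08 Pa, K = 5.203e-06.
By Archard's law, V = K·W·L/H = 5.203e-06 · 233.3 · 47.23 / 6.045e+08 = 9.485e-11 m³.
Wear depth h = V/A = 9.485e-11 / 1.210e-05 = 7.839e-06 m.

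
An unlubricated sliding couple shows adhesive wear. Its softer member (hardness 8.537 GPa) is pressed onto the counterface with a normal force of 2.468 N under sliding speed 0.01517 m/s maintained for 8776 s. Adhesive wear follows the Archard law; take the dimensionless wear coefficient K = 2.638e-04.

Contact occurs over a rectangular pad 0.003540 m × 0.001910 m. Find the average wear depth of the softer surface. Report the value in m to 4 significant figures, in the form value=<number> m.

value=1.502e-06 m

Each operation holds exact precision; intermediate values are shown rounded — rounded just once: 4 significant figures.
Sliding distance L = v·t = 0.01517 m/s × 8776 s = 133.1 m.
Hardness H = 8.537 GPa = 8.537e+09 Pa.
Contact area A = 0.003540 m × 0.001910 m = 6.761e-06 m².
SI base units throughout: W = 2.468 N, H = 8.537e+09 Pa, K = 2.638e-04.
Apply Archard: V = K·W·L/H = 2.638e-04 · 2.468 · 133.1 / 8.537e+09 = 1.015e-11 m³.
Average depth h = V/A = 1.015e-11 / 6.761e-06 = 1.502e-06 m.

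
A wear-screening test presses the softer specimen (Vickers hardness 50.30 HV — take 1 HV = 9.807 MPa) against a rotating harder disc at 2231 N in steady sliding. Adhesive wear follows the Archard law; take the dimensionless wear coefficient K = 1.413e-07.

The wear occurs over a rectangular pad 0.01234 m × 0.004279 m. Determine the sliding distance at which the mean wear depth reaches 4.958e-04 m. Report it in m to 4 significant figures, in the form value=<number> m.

Intermediate values appear rounded. The algebra holds full float precision; a lone final rounding, at 4 significant digits.
Hardness H = 50.30 HV × 9.807 MPa/HV = 493.3 MPa = 4.933e+08 Pa.
Contact area A = 0.01234 m × 0.004279 m = 5.280e-05 m².
SI base units throughout: W = 2231 N, H = 4.933e+08 Pa, K = 1.413e-07.
Limit volume V_lim = h_lim·A = 4.958e-04 · 5.280e-05 = 2.618e-08 m³.
Sliding life L = V_lim·H/(K·W) = 2.618e-08 · 4.933e+08 / (1.413e-07 · 2231) = 4.097e+04 m.

value=4.097e+04 m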